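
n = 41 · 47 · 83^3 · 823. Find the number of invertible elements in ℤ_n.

854396927040

φ(906809010827) = 906809010827 · (1 − 1/41) · (1 − 1/47) · (1 − 1/83) · (1 − 1/823)
       = 906809010827 · 124023360/131631443 = 854396927040.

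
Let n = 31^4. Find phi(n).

φ(923521) = 923521 · (1 − 1/31)
       = 923521 · 30/31 = 893730.

893730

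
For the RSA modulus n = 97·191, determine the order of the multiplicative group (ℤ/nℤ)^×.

18240

φ(pq) = (p−1)(q−1) = 96 · 190 = 18240.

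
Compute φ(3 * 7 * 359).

φ(3) = 3 − 1 = 2.
φ(7) = 7 − 1 = 6.
φ(359) = 359 − 1 = 358.
φ(7539) = 2 × 6 × 358 = 4296.

4296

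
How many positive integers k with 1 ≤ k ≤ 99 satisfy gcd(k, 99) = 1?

60

Prime factorization: 99 = 3**2 · 11.
φ(3^2) = 3^2 − 3^1 = 9 − 3 = 6.
φ(11) = 11 − 1 = 10.
Multiply: 6 · 10 = 60.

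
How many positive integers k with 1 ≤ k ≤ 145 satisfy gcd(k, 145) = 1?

112

First factor: 145 = 5 · 29.
φ(145) = 145 · (1 − 1/5) · (1 − 1/29)
       = 145 · 112/145 = 112.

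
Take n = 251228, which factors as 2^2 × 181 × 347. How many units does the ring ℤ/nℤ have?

124560

φ(251228) = 251228 · (1 − 1/2) · (1 − 1/181) · (1 − 1/347)
       = 251228 · 62280/125614 = 124560.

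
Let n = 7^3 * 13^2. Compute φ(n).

φ(7^3) = 7^2·(7−1) = 49·6 = 294.
φ(13^2) = 13^2 − 13^1 = 169 − 13 = 156.
Multiply: 294 · 156 = 45864.

45864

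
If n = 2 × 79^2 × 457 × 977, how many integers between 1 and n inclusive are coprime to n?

φ(5573075698) = 5573075698 · (1 − 1/2) · (1 − 1/79) · (1 − 1/457) · (1 − 1/977)
       = 5573075698 · 34714368/70545262 = 2742435072.

2742435072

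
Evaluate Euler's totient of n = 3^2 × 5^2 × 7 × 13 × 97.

829440

φ(1986075) = 1986075 · (1 − 1/3) · (1 − 1/5) · (1 − 1/7) · (1 − 1/13) · (1 − 1/97)
       = 1986075 · 55296/132405 = 829440.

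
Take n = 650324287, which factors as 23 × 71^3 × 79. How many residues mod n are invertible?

φ(650324287) = 650324287 · (1 − 1/23) · (1 − 1/71) · (1 − 1/79)
       = 650324287 · 120120/129007 = 605524920.

605524920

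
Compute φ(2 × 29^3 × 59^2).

80581256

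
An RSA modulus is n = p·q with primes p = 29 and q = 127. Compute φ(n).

φ(n) = (p − 1)(q − 1) = (29−1)(127−1) = 28·126 = 3528.

3528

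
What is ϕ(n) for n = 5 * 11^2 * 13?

φ(5) = 5 − 1 = 4.
φ(11^2) = 11^1·(11−1) = 11·10 = 110.
φ(13) = 13 − 1 = 12.
Multiply: 4 · 110 · 12 = 5280.

5280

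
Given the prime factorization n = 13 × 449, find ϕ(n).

φ(13) = 13 − 1 = 12.
φ(449) = 449 − 1 = 448.
Multiply: 12 · 448 = 5376.

5376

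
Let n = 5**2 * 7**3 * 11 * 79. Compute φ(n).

φ(5^2) = 5^2 − 5^1 = 25 − 5 = 20.
φ(7^3) = 7^2·(7−1) = 49·6 = 294.
φ(11) = 11 − 1 = 10.
φ(79) = 79 − 1 = 78.
φ(7451675) = 20 × 294 × 10 × 78 = 4586400.

4586400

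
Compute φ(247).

216

Prime factorization: 247 = 13 · 19.
φ(13) = 13 − 1 = 12.
φ(19) = 19 − 1 = 18.
Since φ is multiplicative, φ(247) = 12 · 18 = 216.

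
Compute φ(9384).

Prime factorization: 9384 = 2^3 × 3 × 17 × 23.
φ(2^3) = 2^2·(2−1) = 4·1 = 4.
φ(3) = 3 − 1 = 2.
φ(17) = 17 − 1 = 16.
φ(23) = 23 − 1 = 22.
φ(9384) = 4 × 2 × 16 × 22 = 2816.

2816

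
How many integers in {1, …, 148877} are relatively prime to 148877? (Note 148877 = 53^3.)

φ(148877) = 148877 · (1 − 1/53)
       = 148877 · 52/53 = 146068.

146068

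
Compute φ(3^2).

6

φ(3^2) = 3^1·(3−1) = 3·2 = 6.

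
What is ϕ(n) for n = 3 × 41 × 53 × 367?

φ(2392473) = 2392473 · (1 − 1/3) · (1 − 1/41) · (1 − 1/53) · (1 − 1/367)
       = 2392473 · 1522560/2392473 = 1522560.

1522560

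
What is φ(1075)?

Prime factorization: 1075 = 5**2 · 43.
φ(5^2) = 5^2 − 5^1 = 25 − 5 = 20.
φ(43) = 43 − 1 = 42.
Multiply: 20 · 42 = 840.

840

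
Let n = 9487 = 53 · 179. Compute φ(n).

φ(9487) = 9487 · (1 − 1/53) · (1 − 1/179)
       = 9487 · 9256/9487 = 9256.

9256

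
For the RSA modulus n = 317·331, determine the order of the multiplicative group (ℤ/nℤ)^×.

For distinct primes, φ(pq) = (p−1)(q−1) = 316 × 330 = 104280.

104280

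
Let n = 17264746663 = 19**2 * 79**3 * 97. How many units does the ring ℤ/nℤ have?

15982551936

φ(19^2) = 19^2 − 19^1 = 361 − 19 = 342.
φ(79^3) = 79^3 − 79^2 = 493039 − 6241 = 486798.
φ(97) = 97 − 1 = 96.
Multiply: 342 · 486798 · 96 = 15982551936.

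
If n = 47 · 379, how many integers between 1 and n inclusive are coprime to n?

φ(17813) = 17813 · (1 − 1/47) · (1 − 1/379)
       = 17813 · 17388/17813 = 17388.

17388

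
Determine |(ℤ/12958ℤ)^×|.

First factor: 12958 = 2 * 11 * 19 * 31.
φ(2) = 2 − 1 = 1.
φ(11) = 11 − 1 = 10.
φ(19) = 19 − 1 = 18.
φ(31) = 31 − 1 = 30.
Multiply: 1 · 10 · 18 · 30 = 5400.

5400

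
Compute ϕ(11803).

10080

11803 = 11 · 29 · 37.
φ(11) = 11 − 1 = 10.
φ(29) = 29 − 1 = 28.
φ(37) = 37 − 1 = 36.
Since φ is multiplicative, φ(11803) = 10 · 28 · 36 = 10080.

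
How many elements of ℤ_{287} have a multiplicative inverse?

240

Prime factorization: 287 = 7 × 41.
φ(287) = 287 · (1 − 1/7) · (1 − 1/41)
       = 287 · 240/287 = 240.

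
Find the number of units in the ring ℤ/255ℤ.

Prime factorization: 255 = 3 · 5 · 17.
φ(255) = 255 · (1 − 1/3) · (1 − 1/5) · (1 − 1/17)
       = 255 · 128/255 = 128.

128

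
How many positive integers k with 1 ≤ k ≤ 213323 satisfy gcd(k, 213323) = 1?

213323 = 11**2 × 41 × 43.
φ(11^2) = 11^2 − 11^1 = 121 − 11 = 110.
φ(41) = 41 − 1 = 40.
φ(43) = 43 − 1 = 42.
φ(213323) = 110 × 40 × 42 = 184800.

184800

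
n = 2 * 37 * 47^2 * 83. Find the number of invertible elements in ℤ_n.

φ(13567678) = 13567678 · (1 − 1/2) · (1 − 1/37) · (1 − 1/47) · (1 − 1/83)
       = 13567678 · 135792/288674 = 6382224.

6382224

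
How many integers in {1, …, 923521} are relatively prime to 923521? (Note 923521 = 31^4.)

φ(923521) = 923521 · (1 − 1/31)
       = 923521 · 30/31 = 893730.

893730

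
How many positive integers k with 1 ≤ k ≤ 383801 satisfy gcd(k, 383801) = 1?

Prime factorization: 383801 = 11 · 23 · 37 · 41.
φ(11) = 11 − 1 = 10.
φ(23) = 23 − 1 = 22.
φ(37) = 37 − 1 = 36.
φ(41) = 41 − 1 = 40.
Since φ is multiplicative, φ(383801) = 10 · 22 · 36 · 40 = 316800.

316800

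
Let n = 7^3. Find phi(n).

294

φ(343) = 343 · (1 − 1/7)
       = 343 · 6/7 = 294.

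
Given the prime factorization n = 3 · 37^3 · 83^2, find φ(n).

φ(3) = 3 − 1 = 2.
φ(37^3) = 37^2·(37−1) = 1369·36 = 49284.
φ(83^2) = 83^1·(83−1) = 83·82 = 6806.
Multiply: 2 · 49284 · 6806 = 670853808.

670853808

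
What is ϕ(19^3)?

6498

φ(19^3) = 19^3 − 19^2 = 6859 − 361 = 6498.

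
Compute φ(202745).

147840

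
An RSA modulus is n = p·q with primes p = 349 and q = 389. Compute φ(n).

φ(135761) = 135761 · (1 − 1/349) · (1 − 1/389)
       = 135761 · 135024/135761 = 135024.

135024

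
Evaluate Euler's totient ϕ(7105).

Factor 7105: 7105 = 5 · 7^2 · 29.
φ(7105) = 7105 · (1 − 1/5) · (1 − 1/7) · (1 − 1/29)
       = 7105 · 672/1015 = 4704.

4704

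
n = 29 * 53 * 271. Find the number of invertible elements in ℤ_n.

393120

φ(29) = 29 − 1 = 28.
φ(53) = 53 − 1 = 52.
φ(271) = 271 − 1 = 270.
Since φ is multiplicative, φ(416527) = 28 · 52 · 270 = 393120.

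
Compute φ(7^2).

42

φ(7^2) = 7^2 − 7^1 = 49 − 7 = 42.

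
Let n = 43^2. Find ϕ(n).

φ(43^2) = 43^1·(43−1) = 43·42 = 1806.

1806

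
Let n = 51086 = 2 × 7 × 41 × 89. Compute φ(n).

21120

φ(51086) = 51086 · (1 − 1/2) · (1 − 1/7) · (1 − 1/41) · (1 − 1/89)
       = 51086 · 21120/51086 = 21120.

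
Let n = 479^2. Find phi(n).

φ(229441) = 229441 · (1 − 1/479)
       = 229441 · 478/479 = 228962.

228962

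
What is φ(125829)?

125829 = 3^2 * 11 * 31 * 41.
φ(3^2) = 3^1·(3−1) = 3·2 = 6.
φ(11) = 11 − 1 = 10.
φ(31) = 31 − 1 = 30.
φ(41) = 41 − 1 = 40.
φ(125829) = 6 × 10 × 30 × 40 = 72000.

72000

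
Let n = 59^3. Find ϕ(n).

201898

φ(205379) = 205379 · (1 − 1/59)
       = 205379 · 58/59 = 201898.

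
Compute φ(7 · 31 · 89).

φ(7) = 7 − 1 = 6.
φ(31) = 31 − 1 = 30.
φ(89) = 89 − 1 = 88.
Multiply: 6 · 30 · 88 = 15840.

15840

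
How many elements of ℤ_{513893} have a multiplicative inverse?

435456

First factor: 513893 = 17 · 19 · 37 · 43.
φ(17) = 17 − 1 = 16.
φ(19) = 19 − 1 = 18.
φ(37) = 37 − 1 = 36.
φ(43) = 43 − 1 = 42.
Since φ is multiplicative, φ(513893) = 16 · 18 · 36 · 42 = 435456.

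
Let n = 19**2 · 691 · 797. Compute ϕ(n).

187840080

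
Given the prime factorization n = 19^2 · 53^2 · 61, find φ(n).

φ(61856989) = 61856989 · (1 − 1/19) · (1 − 1/53) · (1 − 1/61)
       = 61856989 · 56160/61427 = 56553120.

56553120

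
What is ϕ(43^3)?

φ(79507) = 79507 · (1 − 1/43)
       = 79507 · 42/43 = 77658.

77658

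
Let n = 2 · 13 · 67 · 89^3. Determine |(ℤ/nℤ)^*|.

552062016

φ(2) = 2 − 1 = 1.
φ(13) = 13 − 1 = 12.
φ(67) = 67 − 1 = 66.
φ(89^3) = 89^2·(89−1) = 7921·88 = 697048.
φ(1228055998) = 1 × 12 × 66 × 697048 = 552062016.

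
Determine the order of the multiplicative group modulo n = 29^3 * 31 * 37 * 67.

1678501440

φ(1874270261) = 1874270261 · (1 − 1/29) · (1 − 1/31) · (1 − 1/37) · (1 − 1/67)
       = 1874270261 · 1995840/2228621 = 1678501440.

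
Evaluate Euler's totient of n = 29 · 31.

φ(29) = 29 − 1 = 28.
φ(31) = 31 − 1 = 30.
Since φ is multiplicative, φ(899) = 28 · 30 = 840.

840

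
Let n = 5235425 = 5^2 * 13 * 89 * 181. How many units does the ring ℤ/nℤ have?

3801600

φ(5235425) = 5235425 · (1 − 1/5) · (1 − 1/13) · (1 − 1/89) · (1 − 1/181)
       = 5235425 · 760320/1047085 = 3801600.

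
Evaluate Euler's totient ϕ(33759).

33759 = 3^2 × 11^2 × 31.
φ(3^2) = 3^2 − 3^1 = 9 − 3 = 6.
φ(11^2) = 11^2 − 11^1 = 121 − 11 = 110.
φ(31) = 31 − 1 = 30.
Multiply: 6 · 110 · 30 = 19800.

19800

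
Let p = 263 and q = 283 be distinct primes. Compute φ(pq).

φ(74429) = 74429 · (1 − 1/263) · (1 − 1/283)
       = 74429 · 73884/74429 = 73884.

73884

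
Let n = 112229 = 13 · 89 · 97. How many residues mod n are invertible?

101376

φ(112229) = 112229 · (1 − 1/13) · (1 − 1/89) · (1 − 1/97)
       = 112229 · 101376/112229 = 101376.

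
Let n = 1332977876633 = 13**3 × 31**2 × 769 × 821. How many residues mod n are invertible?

φ(1332977876633) = 1332977876633 · (1 − 1/13) · (1 − 1/31) · (1 − 1/769) · (1 − 1/821)
       = 1332977876633 · 226713600/254433647 = 1187752550400.

1187752550400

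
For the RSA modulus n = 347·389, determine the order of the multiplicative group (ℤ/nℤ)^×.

134248

φ(347) = 347 − 1 = 346.
φ(389) = 389 − 1 = 388.
Multiply: 346 · 388 = 134248.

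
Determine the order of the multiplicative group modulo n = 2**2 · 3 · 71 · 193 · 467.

φ(76791612) = 76791612 · (1 − 1/2) · (1 − 1/3) · (1 − 1/71) · (1 − 1/193) · (1 − 1/467)
       = 76791612 · 12526080/38395806 = 25052160.

25052160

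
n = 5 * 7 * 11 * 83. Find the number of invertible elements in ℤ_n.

19680

φ(31955) = 31955 · (1 − 1/5) · (1 − 1/7) · (1 − 1/11) · (1 − 1/83)
       = 31955 · 19680/31955 = 19680.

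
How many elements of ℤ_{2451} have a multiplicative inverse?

1512

Prime factorization: 2451 = 3 × 19 × 43.
φ(3) = 3 − 1 = 2.
φ(19) = 19 − 1 = 18.
φ(43) = 43 − 1 = 42.
φ(2451) = 2 × 18 × 42 = 1512.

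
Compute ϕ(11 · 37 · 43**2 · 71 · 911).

41415192000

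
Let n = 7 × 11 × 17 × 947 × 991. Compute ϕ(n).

899078400

φ(1228466393) = 1228466393 · (1 − 1/7) · (1 − 1/11) · (1 − 1/17) · (1 − 1/947) · (1 − 1/991)
       = 1228466393 · 899078400/1228466393 = 899078400.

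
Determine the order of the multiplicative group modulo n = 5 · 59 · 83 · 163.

3081888

φ(3991055) = 3991055 · (1 − 1/5) · (1 − 1/59) · (1 − 1/83) · (1 − 1/163)
       = 3991055 · 3081888/3991055 = 3081888.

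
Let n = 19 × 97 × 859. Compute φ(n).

φ(19) = 19 − 1 = 18.
φ(97) = 97 − 1 = 96.
φ(859) = 859 − 1 = 858.
φ(1583137) = 18 × 96 × 858 = 1482624.

1482624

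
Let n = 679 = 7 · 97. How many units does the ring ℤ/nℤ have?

576

φ(679) = 679 · (1 − 1/7) · (1 − 1/97)
       = 679 · 576/679 = 576.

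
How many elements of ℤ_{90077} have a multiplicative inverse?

81120

Prime factorization: 90077 = 13**3 · 41.
φ(90077) = 90077 · (1 − 1/13) · (1 − 1/41)
       = 90077 · 480/533 = 81120.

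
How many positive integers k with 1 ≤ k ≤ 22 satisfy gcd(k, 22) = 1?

10

Factor 22: 22 = 2 * 11.
φ(22) = 22 · (1 − 1/2) · (1 − 1/11)
       = 22 · 10/22 = 10.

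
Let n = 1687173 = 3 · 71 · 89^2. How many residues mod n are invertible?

1096480

φ(3) = 3 − 1 = 2.
φ(71) = 71 − 1 = 70.
φ(89^2) = 89^2 − 89^1 = 7921 − 89 = 7832.
φ(1687173) = 2 × 70 × 7832 = 1096480.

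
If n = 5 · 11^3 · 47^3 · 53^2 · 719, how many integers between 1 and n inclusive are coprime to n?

φ(1395475651360615) = 1395475651360615 · (1 − 1/5) · (1 − 1/11) · (1 − 1/47) · (1 − 1/53) · (1 − 1/719)
       = 1395475651360615 · 68698240/98506595 = 973201045182080.

973201045182080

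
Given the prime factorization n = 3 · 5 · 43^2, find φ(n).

φ(3) = 3 − 1 = 2.
φ(5) = 5 − 1 = 4.
φ(43^2) = 43^1·(43−1) = 43·42 = 1806.
Multiply: 2 · 4 · 1806 = 14448.

14448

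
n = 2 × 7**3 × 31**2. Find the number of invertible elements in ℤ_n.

φ(2) = 2 − 1 = 1.
φ(7^3) = 7^2·(7−1) = 49·6 = 294.
φ(31^2) = 31^1·(31−1) = 31·30 = 930.
Multiply: 1 · 294 · 930 = 273420.

273420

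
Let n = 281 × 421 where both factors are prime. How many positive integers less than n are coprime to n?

For distinct primes, φ(pq) = (p−1)(q−1) = 280 × 420 = 117600.

117600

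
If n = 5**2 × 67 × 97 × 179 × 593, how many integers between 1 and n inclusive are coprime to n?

φ(5^2) = 5^1·(5−1) = 5·4 = 20.
φ(67) = 67 − 1 = 66.
φ(97) = 97 − 1 = 96.
φ(179) = 179 − 1 = 178.
φ(593) = 593 − 1 = 592.
Since φ is multiplicative, φ(17246233825) = 20 · 66 · 96 · 178 · 592 = 13353246720.

13353246720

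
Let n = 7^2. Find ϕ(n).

φ(49) = 49 · (1 − 1/7)
       = 49 · 6/7 = 42.

42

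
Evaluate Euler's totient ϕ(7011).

Factor 7011: 7011 = 3**2 × 19 × 41.
φ(3^2) = 3^2 − 3^1 = 9 − 3 = 6.
φ(19) = 19 − 1 = 18.
φ(41) = 41 − 1 = 40.
Since φ is multiplicative, φ(7011) = 6 · 18 · 40 = 4320.

4320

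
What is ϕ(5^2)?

φ(25) = 25 · (1 − 1/5)
       = 25 · 4/5 = 20.

20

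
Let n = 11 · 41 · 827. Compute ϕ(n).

φ(372977) = 372977 · (1 − 1/11) · (1 − 1/41) · (1 − 1/827)
       = 372977 · 330400/372977 = 330400.

330400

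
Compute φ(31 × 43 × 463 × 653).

φ(31) = 31 − 1 = 30.
φ(43) = 43 − 1 = 42.
φ(463) = 463 − 1 = 462.
φ(653) = 653 − 1 = 652.
Multiply: 30 · 42 · 462 · 652 = 379542240.

379542240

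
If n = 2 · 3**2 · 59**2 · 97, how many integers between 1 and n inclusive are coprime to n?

1971072

φ(6077826) = 6077826 · (1 − 1/2) · (1 − 1/3) · (1 − 1/59) · (1 − 1/97)
       = 6077826 · 11136/34338 = 1971072.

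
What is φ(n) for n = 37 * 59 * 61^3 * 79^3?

226929104850240

φ(244300589320397) = 244300589320397 · (1 − 1/37) · (1 − 1/59) · (1 − 1/61) · (1 − 1/79)
       = 244300589320397 · 9771840/10519877 = 226929104850240.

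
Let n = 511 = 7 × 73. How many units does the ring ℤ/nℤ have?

432

φ(511) = 511 · (1 − 1/7) · (1 − 1/73)
       = 511 · 432/511 = 432.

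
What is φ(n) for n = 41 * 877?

φ(35957) = 35957 · (1 − 1/41) · (1 − 1/877)
       = 35957 · 35040/35957 = 35040.

35040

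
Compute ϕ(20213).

17920

20213 = 17 × 29 × 41.
φ(17) = 17 − 1 = 16.
φ(29) = 29 − 1 = 28.
φ(41) = 41 − 1 = 40.
Since φ is multiplicative, φ(20213) = 16 · 28 · 40 = 17920.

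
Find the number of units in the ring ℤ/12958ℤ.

First factor: 12958 = 2 * 11 * 19 * 31.
φ(2) = 2 − 1 = 1.
φ(11) = 11 − 1 = 10.
φ(19) = 19 − 1 = 18.
φ(31) = 31 − 1 = 30.
Multiply: 1 · 10 · 18 · 30 = 5400.

5400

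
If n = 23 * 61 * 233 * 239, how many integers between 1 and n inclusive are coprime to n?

φ(78128861) = 78128861 · (1 − 1/23) · (1 − 1/61) · (1 − 1/233) · (1 − 1/239)
       = 78128861 · 72885120/78128861 = 72885120.

72885120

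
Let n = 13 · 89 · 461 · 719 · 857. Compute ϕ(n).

298551982080

φ(13) = 13 − 1 = 12.
φ(89) = 89 − 1 = 88.
φ(461) = 461 − 1 = 460.
φ(719) = 719 − 1 = 718.
φ(857) = 857 − 1 = 856.
φ(328657839991) = 12 × 88 × 460 × 718 × 856 = 298551982080.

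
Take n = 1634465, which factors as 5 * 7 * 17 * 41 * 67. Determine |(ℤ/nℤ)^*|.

φ(5) = 5 − 1 = 4.
φ(7) = 7 − 1 = 6.
φ(17) = 17 − 1 = 16.
φ(41) = 41 − 1 = 40.
φ(67) = 67 − 1 = 66.
φ(1634465) = 4 × 6 × 16 × 40 × 66 = 1013760.

1013760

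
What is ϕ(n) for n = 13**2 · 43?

6552

φ(13^2) = 13^1·(13−1) = 13·12 = 156.
φ(43) = 43 − 1 = 42.
φ(7267) = 156 × 42 = 6552.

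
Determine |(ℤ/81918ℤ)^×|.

81918 = 2 · 3^3 · 37 · 41.
φ(81918) = 81918 · (1 − 1/2) · (1 − 1/3) · (1 − 1/37) · (1 − 1/41)
       = 81918 · 2880/9102 = 25920.

25920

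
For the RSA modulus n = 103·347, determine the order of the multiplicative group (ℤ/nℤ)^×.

φ(35741) = 35741 · (1 − 1/103) · (1 − 1/347)
       = 35741 · 35292/35741 = 35292.

35292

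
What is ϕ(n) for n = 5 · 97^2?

37248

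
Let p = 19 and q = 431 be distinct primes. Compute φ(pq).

7740

φ(8189) = 8189 · (1 − 1/19) · (1 − 1/431)
       = 8189 · 7740/8189 = 7740.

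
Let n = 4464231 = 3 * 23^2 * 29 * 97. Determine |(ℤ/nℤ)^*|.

2720256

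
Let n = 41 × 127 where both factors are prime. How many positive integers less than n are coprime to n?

5040

For distinct primes, φ(pq) = (p−1)(q−1) = 40 × 126 = 5040.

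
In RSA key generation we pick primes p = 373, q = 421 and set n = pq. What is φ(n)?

156240

For distinct primes, φ(pq) = (p−1)(q−1) = 372 × 420 = 156240.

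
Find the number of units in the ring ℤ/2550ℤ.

2550 = 2 · 3 · 5^2 · 17.
φ(2550) = 2550 · (1 − 1/2) · (1 − 1/3) · (1 − 1/5) · (1 − 1/17)
       = 2550 · 128/510 = 640.

640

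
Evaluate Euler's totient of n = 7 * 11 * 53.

3120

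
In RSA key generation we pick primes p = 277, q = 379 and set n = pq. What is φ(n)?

104328

For distinct primes, φ(pq) = (p−1)(q−1) = 276 × 378 = 104328.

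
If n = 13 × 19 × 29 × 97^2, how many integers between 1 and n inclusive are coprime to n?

56318976

φ(13) = 13 − 1 = 12.
φ(19) = 19 − 1 = 18.
φ(29) = 29 − 1 = 28.
φ(97^2) = 97^1·(97−1) = 97·96 = 9312.
Multiply: 12 · 18 · 28 · 9312 = 56318976.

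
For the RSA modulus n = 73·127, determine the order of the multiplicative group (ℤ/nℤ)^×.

9072

For distinct primes, φ(pq) = (p−1)(q−1) = 72 × 126 = 9072.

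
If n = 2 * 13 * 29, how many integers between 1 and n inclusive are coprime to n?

φ(2) = 2 − 1 = 1.
φ(13) = 13 − 1 = 12.
φ(29) = 29 − 1 = 28.
φ(754) = 1 × 12 × 28 = 336.

336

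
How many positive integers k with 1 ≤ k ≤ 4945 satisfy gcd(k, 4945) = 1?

Factor 4945: 4945 = 5 * 23 * 43.
φ(5) = 5 − 1 = 4.
φ(23) = 23 − 1 = 22.
φ(43) = 43 − 1 = 42.
Multiply: 4 · 22 · 42 = 3696.

3696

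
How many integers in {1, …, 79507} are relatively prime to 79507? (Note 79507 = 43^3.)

φ(43^3) = 43^3 − 43^2 = 79507 − 1849 = 77658.

77658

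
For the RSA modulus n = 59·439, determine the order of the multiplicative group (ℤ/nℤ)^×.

φ(n) = (p − 1)(q − 1) = (59−1)(439−1) = 58·438 = 25404.

25404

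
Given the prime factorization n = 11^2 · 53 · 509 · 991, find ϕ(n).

2876702400

φ(3234839047) = 3234839047 · (1 − 1/11) · (1 − 1/53) · (1 − 1/509) · (1 − 1/991)
       = 3234839047 · 261518400/294076277 = 2876702400.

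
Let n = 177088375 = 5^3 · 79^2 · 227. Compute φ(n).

139261200

φ(177088375) = 177088375 · (1 − 1/5) · (1 − 1/79) · (1 − 1/227)
       = 177088375 · 70512/89665 = 139261200.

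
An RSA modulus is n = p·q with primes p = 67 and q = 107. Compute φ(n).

φ(67) = 67 − 1 = 66.
φ(107) = 107 − 1 = 106.
Since φ is multiplicative, φ(7169) = 66 · 106 = 6996.

6996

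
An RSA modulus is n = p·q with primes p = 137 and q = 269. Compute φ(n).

36448

φ(pq) = (p−1)(q−1) = 136 · 268 = 36448.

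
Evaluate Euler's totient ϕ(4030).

1440

Factor 4030: 4030 = 2 · 5 · 13 · 31.
φ(2) = 2 − 1 = 1.
φ(5) = 5 − 1 = 4.
φ(13) = 13 − 1 = 12.
φ(31) = 31 − 1 = 30.
Since φ is multiplicative, φ(4030) = 1 · 4 · 12 · 30 = 1440.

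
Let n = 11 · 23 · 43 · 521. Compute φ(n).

4804800

φ(5667959) = 5667959 · (1 − 1/11) · (1 − 1/23) · (1 − 1/43) · (1 − 1/521)
       = 5667959 · 4804800/5667959 = 4804800.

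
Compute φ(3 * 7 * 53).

φ(1113) = 1113 · (1 − 1/3) · (1 − 1/7) · (1 − 1/53)
       = 1113 · 624/1113 = 624.

624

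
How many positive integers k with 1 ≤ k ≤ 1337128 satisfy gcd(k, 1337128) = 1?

576576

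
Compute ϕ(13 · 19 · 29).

6048

φ(7163) = 7163 · (1 − 1/13) · (1 − 1/19) · (1 − 1/29)
       = 7163 · 6048/7163 = 6048.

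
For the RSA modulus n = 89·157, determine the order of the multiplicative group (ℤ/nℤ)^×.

φ(n) = (p − 1)(q − 1) = (89−1)(157−1) = 88·156 = 13728.

13728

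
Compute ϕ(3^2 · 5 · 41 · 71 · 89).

5913600

φ(11658555) = 11658555 · (1 − 1/3) · (1 − 1/5) · (1 − 1/41) · (1 − 1/71) · (1 − 1/89)
       = 11658555 · 1971200/3886185 = 5913600.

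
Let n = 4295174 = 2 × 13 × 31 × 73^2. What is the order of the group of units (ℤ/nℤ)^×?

φ(4295174) = 4295174 · (1 − 1/2) · (1 − 1/13) · (1 − 1/31) · (1 − 1/73)
       = 4295174 · 25920/58838 = 1892160.

1892160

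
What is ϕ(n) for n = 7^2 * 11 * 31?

12600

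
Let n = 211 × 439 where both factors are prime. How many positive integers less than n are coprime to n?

91980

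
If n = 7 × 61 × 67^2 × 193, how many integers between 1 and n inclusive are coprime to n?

φ(7) = 7 − 1 = 6.
φ(61) = 61 − 1 = 60.
φ(67^2) = 67^1·(67−1) = 67·66 = 4422.
φ(193) = 193 − 1 = 192.
Since φ is multiplicative, φ(369942979) = 6 · 60 · 4422 · 192 = 305648640.

305648640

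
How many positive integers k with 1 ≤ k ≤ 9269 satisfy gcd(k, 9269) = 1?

7920

9269 = 13 * 23 * 31.
φ(9269) = 9269 · (1 − 1/13) · (1 − 1/23) · (1 − 1/31)
       = 9269 · 7920/9269 = 7920.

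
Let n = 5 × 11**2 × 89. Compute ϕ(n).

φ(5) = 5 − 1 = 4.
φ(11^2) = 11^2 − 11^1 = 121 − 11 = 110.
φ(89) = 89 − 1 = 88.
Multiply: 4 · 110 · 88 = 38720.

38720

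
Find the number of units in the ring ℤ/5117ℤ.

4032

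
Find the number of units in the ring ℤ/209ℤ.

First factor: 209 = 11 × 19.
φ(11) = 11 − 1 = 10.
φ(19) = 19 − 1 = 18.
φ(209) = 10 × 18 = 180.

180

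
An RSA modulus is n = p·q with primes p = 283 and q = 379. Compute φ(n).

106596

φ(283) = 283 − 1 = 282.
φ(379) = 379 − 1 = 378.
φ(107257) = 282 × 378 = 106596.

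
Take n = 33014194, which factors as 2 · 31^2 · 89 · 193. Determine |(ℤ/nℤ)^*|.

15713280

φ(33014194) = 33014194 · (1 − 1/2) · (1 − 1/31) · (1 − 1/89) · (1 − 1/193)
       = 33014194 · 506880/1064974 = 15713280.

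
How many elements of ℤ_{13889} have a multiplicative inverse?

12096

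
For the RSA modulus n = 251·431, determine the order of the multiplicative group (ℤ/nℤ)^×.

φ(n) = (p − 1)(q − 1) = (251−1)(431−1) = 250·430 = 107500.

107500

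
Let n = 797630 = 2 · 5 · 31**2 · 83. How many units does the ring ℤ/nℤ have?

305040

φ(2) = 2 − 1 = 1.
φ(5) = 5 − 1 = 4.
φ(31^2) = 31^1·(31−1) = 31·30 = 930.
φ(83) = 83 − 1 = 82.
Multiply: 1 · 4 · 930 · 82 = 305040.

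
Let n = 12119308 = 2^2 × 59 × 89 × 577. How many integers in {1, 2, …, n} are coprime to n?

φ(2^2) = 2^1·(2−1) = 2·1 = 2.
φ(59) = 59 − 1 = 58.
φ(89) = 89 − 1 = 88.
φ(577) = 577 − 1 = 576.
Multiply: 2 · 58 · 88 · 576 = 5879808.

5879808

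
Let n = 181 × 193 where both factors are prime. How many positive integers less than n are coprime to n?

φ(34933) = 34933 · (1 − 1/181) · (1 − 1/193)
       = 34933 · 34560/34933 = 34560.

34560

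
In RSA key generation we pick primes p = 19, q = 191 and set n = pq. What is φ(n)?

3420

φ(pq) = (p−1)(q−1) = 18 · 190 = 3420.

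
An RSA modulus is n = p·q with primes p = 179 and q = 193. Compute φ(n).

For distinct primes, φ(pq) = (p−1)(q−1) = 178 × 192 = 34176.

34176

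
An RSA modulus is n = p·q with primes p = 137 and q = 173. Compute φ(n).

φ(n) = (p − 1)(q − 1) = (137−1)(173−1) = 136·172 = 23392.

23392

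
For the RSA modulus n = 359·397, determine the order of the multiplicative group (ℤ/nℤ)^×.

φ(n) = (p − 1)(q − 1) = (359−1)(397−1) = 358·396 = 141768.

141768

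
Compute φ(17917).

Prime factorization: 17917 = 19 × 23 × 41.
φ(17917) = 17917 · (1 − 1/19) · (1 − 1/23) · (1 − 1/41)
       = 17917 · 15840/17917 = 15840.

15840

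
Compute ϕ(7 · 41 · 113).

φ(32431) = 32431 · (1 − 1/7) · (1 − 1/41) · (1 − 1/113)
       = 32431 · 26880/32431 = 26880.

26880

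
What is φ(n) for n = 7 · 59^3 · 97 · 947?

φ(132061366927) = 132061366927 · (1 − 1/7) · (1 − 1/59) · (1 − 1/97) · (1 − 1/947)
       = 132061366927 · 31603968/37937767 = 110013412608.

110013412608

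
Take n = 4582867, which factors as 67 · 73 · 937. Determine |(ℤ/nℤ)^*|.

4447872

φ(4582867) = 4582867 · (1 − 1/67) · (1 − 1/73) · (1 − 1/937)
       = 4582867 · 4447872/4582867 = 4447872.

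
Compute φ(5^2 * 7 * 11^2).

13200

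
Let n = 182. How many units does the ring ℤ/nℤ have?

72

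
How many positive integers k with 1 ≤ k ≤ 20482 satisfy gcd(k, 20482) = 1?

7560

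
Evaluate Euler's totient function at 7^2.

42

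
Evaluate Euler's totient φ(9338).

First factor: 9338 = 2 · 7 · 23 · 29.
φ(2) = 2 − 1 = 1.
φ(7) = 7 − 1 = 6.
φ(23) = 23 − 1 = 22.
φ(29) = 29 − 1 = 28.
Since φ is multiplicative, φ(9338) = 1 · 6 · 22 · 28 = 3696.

3696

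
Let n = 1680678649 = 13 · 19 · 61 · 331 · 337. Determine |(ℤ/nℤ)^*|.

1437004800

φ(13) = 13 − 1 = 12.
φ(19) = 19 − 1 = 18.
φ(61) = 61 − 1 = 60.
φ(331) = 331 − 1 = 330.
φ(337) = 337 − 1 = 336.
Multiply: 12 · 18 · 60 · 330 · 336 = 1437004800.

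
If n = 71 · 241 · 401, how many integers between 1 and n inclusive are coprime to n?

φ(71) = 71 − 1 = 70.
φ(241) = 241 − 1 = 240.
φ(401) = 401 − 1 = 400.
φ(6861511) = 70 × 240 × 400 = 6720000.

6720000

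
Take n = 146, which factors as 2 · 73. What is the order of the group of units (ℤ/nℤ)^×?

72

φ(146) = 146 · (1 − 1/2) · (1 − 1/73)
       = 146 · 72/146 = 72.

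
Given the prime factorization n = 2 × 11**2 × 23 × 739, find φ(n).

φ(4113274) = 4113274 · (1 − 1/2) · (1 − 1/11) · (1 − 1/23) · (1 − 1/739)
       = 4113274 · 162360/373934 = 1785960.

1785960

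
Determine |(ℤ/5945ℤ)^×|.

4480

Factor 5945: 5945 = 5 * 29 * 41.
φ(5945) = 5945 · (1 − 1/5) · (1 − 1/29) · (1 − 1/41)
       = 5945 · 4480/5945 = 4480.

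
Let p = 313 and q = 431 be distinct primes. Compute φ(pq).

134160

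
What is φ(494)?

Factor 494: 494 = 2 × 13 × 19.
φ(494) = 494 · (1 − 1/2) · (1 − 1/13) · (1 − 1/19)
       = 494 · 216/494 = 216.

216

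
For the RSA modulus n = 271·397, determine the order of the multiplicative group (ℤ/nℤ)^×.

106920

φ(107587) = 107587 · (1 − 1/271) · (1 − 1/397)
       = 107587 · 106920/107587 = 106920.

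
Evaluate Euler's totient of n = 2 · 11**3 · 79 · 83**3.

53315073240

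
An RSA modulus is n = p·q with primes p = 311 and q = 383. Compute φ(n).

φ(n) = (p − 1)(q − 1) = (311−1)(383−1) = 310·382 = 118420.

118420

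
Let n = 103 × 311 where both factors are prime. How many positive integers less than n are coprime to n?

31620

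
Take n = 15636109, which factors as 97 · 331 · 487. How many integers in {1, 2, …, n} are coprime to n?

15396480

φ(15636109) = 15636109 · (1 − 1/97) · (1 − 1/331) · (1 − 1/487)
       = 15636109 · 15396480/15636109 = 15396480.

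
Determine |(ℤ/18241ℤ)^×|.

16128

Prime factorization: 18241 = 17 * 29 * 37.
φ(17) = 17 − 1 = 16.
φ(29) = 29 − 1 = 28.
φ(37) = 37 − 1 = 36.
Multiply: 16 · 28 · 36 = 16128.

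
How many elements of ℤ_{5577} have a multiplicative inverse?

3120

Prime factorization: 5577 = 3 · 11 · 13^2.
φ(3) = 3 − 1 = 2.
φ(11) = 11 − 1 = 10.
φ(13^2) = 13^2 − 13^1 = 169 − 13 = 156.
Since φ is multiplicative, φ(5577) = 2 · 10 · 156 = 3120.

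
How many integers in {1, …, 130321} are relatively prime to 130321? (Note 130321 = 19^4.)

φ(19^4) = 19^3·(19−1) = 6859·18 = 123462.

123462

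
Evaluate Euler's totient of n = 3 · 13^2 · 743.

231504

φ(376701) = 376701 · (1 − 1/3) · (1 − 1/13) · (1 − 1/743)
       = 376701 · 17808/28977 = 231504.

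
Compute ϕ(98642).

45360

98642 = 2 × 31 × 37 × 43.
φ(98642) = 98642 · (1 − 1/2) · (1 − 1/31) · (1 − 1/37) · (1 − 1/43)
       = 98642 · 45360/98642 = 45360.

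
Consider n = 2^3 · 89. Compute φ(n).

φ(2^3) = 2^3 − 2^2 = 8 − 4 = 4.
φ(89) = 89 − 1 = 88.
Since φ is multiplicative, φ(712) = 4 · 88 = 352.

352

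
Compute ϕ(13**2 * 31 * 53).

243360

φ(13^2) = 13^2 − 13^1 = 169 − 13 = 156.
φ(31) = 31 − 1 = 30.
φ(53) = 53 − 1 = 52.
Multiply: 156 · 30 · 52 = 243360.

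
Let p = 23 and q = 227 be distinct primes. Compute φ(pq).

For distinct primes, φ(pq) = (p−1)(q−1) = 22 × 226 = 4972.

4972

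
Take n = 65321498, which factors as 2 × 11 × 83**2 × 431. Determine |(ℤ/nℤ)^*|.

φ(2) = 2 − 1 = 1.
φ(11) = 11 − 1 = 10.
φ(83^2) = 83^1·(83−1) = 83·82 = 6806.
φ(431) = 431 − 1 = 430.
Since φ is multiplicative, φ(65321498) = 1 · 10 · 6806 · 430 = 29265800.

29265800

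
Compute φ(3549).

1872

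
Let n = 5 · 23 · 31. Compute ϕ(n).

φ(3565) = 3565 · (1 − 1/5) · (1 − 1/23) · (1 − 1/31)
       = 3565 · 2640/3565 = 2640.

2640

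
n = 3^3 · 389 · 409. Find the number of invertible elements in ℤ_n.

2849472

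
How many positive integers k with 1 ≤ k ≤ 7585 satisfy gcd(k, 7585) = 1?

5760

Prime factorization: 7585 = 5 · 37 · 41.
φ(5) = 5 − 1 = 4.
φ(37) = 37 − 1 = 36.
φ(41) = 41 − 1 = 40.
Since φ is multiplicative, φ(7585) = 4 · 36 · 40 = 5760.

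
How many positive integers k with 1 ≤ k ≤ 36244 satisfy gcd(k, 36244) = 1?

Prime factorization: 36244 = 2^2 × 13 × 17 × 41.
φ(2^2) = 2^2 − 2^1 = 4 − 2 = 2.
φ(13) = 13 − 1 = 12.
φ(17) = 17 − 1 = 16.
φ(41) = 41 − 1 = 40.
φ(36244) = 2 × 12 × 16 × 40 = 15360.

15360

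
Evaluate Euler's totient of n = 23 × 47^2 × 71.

3329480

φ(23) = 23 − 1 = 22.
φ(47^2) = 47^2 − 47^1 = 2209 − 47 = 2162.
φ(71) = 71 − 1 = 70.
φ(3607297) = 22 × 2162 × 70 = 3329480.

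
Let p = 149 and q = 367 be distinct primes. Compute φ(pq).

54168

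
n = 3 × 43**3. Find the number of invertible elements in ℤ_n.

φ(3) = 3 − 1 = 2.
φ(43^3) = 43^2·(43−1) = 1849·42 = 77658.
Multiply: 2 · 77658 = 155316.

155316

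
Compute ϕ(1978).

Factor 1978: 1978 = 2 · 23 · 43.
φ(1978) = 1978 · (1 − 1/2) · (1 − 1/23) · (1 − 1/43)
       = 1978 · 924/1978 = 924.

924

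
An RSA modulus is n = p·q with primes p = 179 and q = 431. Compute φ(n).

φ(77149) = 77149 · (1 − 1/179) · (1 − 1/431)
       = 77149 · 76540/77149 = 76540.

76540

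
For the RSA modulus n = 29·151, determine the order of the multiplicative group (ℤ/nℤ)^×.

For distinct primes, φ(pq) = (p−1)(q−1) = 28 × 150 = 4200.

4200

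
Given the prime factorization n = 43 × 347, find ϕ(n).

14532

φ(14921) = 14921 · (1 − 1/43) · (1 − 1/347)
       = 14921 · 14532/14921 = 14532.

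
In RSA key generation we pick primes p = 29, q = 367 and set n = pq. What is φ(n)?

10248

For distinct primes, φ(pq) = (p−1)(q−1) = 28 × 366 = 10248.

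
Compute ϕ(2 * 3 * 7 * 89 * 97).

101376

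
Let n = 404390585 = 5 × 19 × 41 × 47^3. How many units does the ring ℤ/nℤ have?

292648320

φ(404390585) = 404390585 · (1 − 1/5) · (1 − 1/19) · (1 − 1/41) · (1 − 1/47)
       = 404390585 · 132480/183065 = 292648320.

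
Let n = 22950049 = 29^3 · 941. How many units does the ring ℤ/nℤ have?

22135120

φ(29^3) = 29^2·(29−1) = 841·28 = 23548.
φ(941) = 941 − 1 = 940.
φ(22950049) = 23548 × 940 = 22135120.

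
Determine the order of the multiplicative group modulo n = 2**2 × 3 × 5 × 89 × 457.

φ(2440380) = 2440380 · (1 − 1/2) · (1 − 1/3) · (1 − 1/5) · (1 − 1/89) · (1 − 1/457)
       = 2440380 · 321024/1220190 = 642048.

642048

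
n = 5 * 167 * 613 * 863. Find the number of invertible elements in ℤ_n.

φ(5) = 5 − 1 = 4.
φ(167) = 167 − 1 = 166.
φ(613) = 613 − 1 = 612.
φ(863) = 863 − 1 = 862.
Multiply: 4 · 166 · 612 · 862 = 350289216.

350289216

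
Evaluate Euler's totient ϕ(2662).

1210

Factor 2662: 2662 = 2 · 11^3.
φ(2) = 2 − 1 = 1.
φ(11^3) = 11^2·(11−1) = 121·10 = 1210.
φ(2662) = 1 × 1210 = 1210.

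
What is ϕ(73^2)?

φ(5329) = 5329 · (1 − 1/73)
       = 5329 · 72/73 = 5256.

5256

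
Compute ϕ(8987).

7560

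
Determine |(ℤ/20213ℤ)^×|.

17920

20213 = 17 · 29 · 41.
φ(20213) = 20213 · (1 − 1/17) · (1 − 1/29) · (1 − 1/41)
       = 20213 · 17920/20213 = 17920.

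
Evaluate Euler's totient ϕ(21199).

First factor: 21199 = 17 * 29 * 43.
φ(17) = 17 − 1 = 16.
φ(29) = 29 − 1 = 28.
φ(43) = 43 − 1 = 42.
φ(21199) = 16 × 28 × 42 = 18816.

18816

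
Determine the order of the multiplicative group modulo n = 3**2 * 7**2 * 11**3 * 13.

φ(7630623) = 7630623 · (1 − 1/3) · (1 − 1/7) · (1 − 1/11) · (1 − 1/13)
       = 7630623 · 1440/3003 = 3659040.

3659040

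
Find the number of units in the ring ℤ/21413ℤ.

First factor: 21413 = 7^2 × 19 × 23.
φ(7^2) = 7^2 − 7^1 = 49 − 7 = 42.
φ(19) = 19 − 1 = 18.
φ(23) = 23 − 1 = 22.
Multiply: 42 · 18 · 22 = 16632.

16632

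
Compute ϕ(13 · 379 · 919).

4164048

φ(13) = 13 − 1 = 12.
φ(379) = 379 − 1 = 378.
φ(919) = 919 − 1 = 918.
φ(4527913) = 12 × 378 × 918 = 4164048.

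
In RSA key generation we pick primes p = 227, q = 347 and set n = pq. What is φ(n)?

78196

φ(pq) = (p−1)(q−1) = 226 · 346 = 78196.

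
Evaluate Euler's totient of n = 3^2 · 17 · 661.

φ(101133) = 101133 · (1 − 1/3) · (1 − 1/17) · (1 − 1/661)
       = 101133 · 21120/33711 = 63360.

63360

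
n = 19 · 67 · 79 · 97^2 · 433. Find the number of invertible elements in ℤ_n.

372767256576

φ(19) = 19 − 1 = 18.
φ(67) = 67 − 1 = 66.
φ(79) = 79 − 1 = 78.
φ(97^2) = 97^1·(97−1) = 97·96 = 9312.
φ(433) = 433 − 1 = 432.
Since φ is multiplicative, φ(409719712999) = 18 · 66 · 78 · 9312 · 432 = 372767256576.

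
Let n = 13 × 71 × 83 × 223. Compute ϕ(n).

15291360

φ(13) = 13 − 1 = 12.
φ(71) = 71 − 1 = 70.
φ(83) = 83 − 1 = 82.
φ(223) = 223 − 1 = 222.
φ(17083807) = 12 × 70 × 82 × 222 = 15291360.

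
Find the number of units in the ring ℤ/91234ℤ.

36960

Prime factorization: 91234 = 2 · 11**2 · 13 · 29.
φ(91234) = 91234 · (1 − 1/2) · (1 − 1/11) · (1 − 1/13) · (1 − 1/29)
       = 91234 · 3360/8294 = 36960.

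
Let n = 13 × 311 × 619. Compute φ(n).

φ(2502617) = 2502617 · (1 − 1/13) · (1 − 1/311) · (1 − 1/619)
       = 2502617 · 2298960/2502617 = 2298960.

2298960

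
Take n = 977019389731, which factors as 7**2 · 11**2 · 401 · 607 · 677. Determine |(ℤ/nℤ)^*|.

757044288000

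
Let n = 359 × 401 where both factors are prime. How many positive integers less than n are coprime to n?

143200

For distinct primes, φ(pq) = (p−1)(q−1) = 358 × 400 = 143200.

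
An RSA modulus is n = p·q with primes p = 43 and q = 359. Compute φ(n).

For distinct primes, φ(pq) = (p−1)(q−1) = 42 × 358 = 15036.

15036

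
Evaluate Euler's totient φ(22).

22 = 2 × 11.
φ(2) = 2 − 1 = 1.
φ(11) = 11 − 1 = 10.
Since φ is multiplicative, φ(22) = 1 · 10 = 10.

10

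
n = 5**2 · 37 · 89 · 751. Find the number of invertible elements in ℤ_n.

φ(5^2) = 5^2 − 5^1 = 25 − 5 = 20.
φ(37) = 37 − 1 = 36.
φ(89) = 89 − 1 = 88.
φ(751) = 751 − 1 = 750.
Since φ is multiplicative, φ(61826075) = 20 · 36 · 88 · 750 = 47520000.

47520000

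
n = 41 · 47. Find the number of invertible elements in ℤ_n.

φ(41) = 41 − 1 = 40.
φ(47) = 47 − 1 = 46.
Since φ is multiplicative, φ(1927) = 40 · 46 = 1840.

1840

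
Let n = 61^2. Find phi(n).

3660

φ(3721) = 3721 · (1 − 1/61)
       = 3721 · 60/61 = 3660.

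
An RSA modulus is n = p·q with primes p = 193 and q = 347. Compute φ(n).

φ(pq) = (p−1)(q−1) = 192 · 346 = 66432.

66432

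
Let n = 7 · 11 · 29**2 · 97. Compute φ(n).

φ(7) = 7 − 1 = 6.
φ(11) = 11 − 1 = 10.
φ(29^2) = 29^1·(29−1) = 29·28 = 812.
φ(97) = 97 − 1 = 96.
Multiply: 6 · 10 · 812 · 96 = 4677120.

4677120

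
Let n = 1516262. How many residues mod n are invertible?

672400

1516262 = 2 × 11 × 41**3.
φ(2) = 2 − 1 = 1.
φ(11) = 11 − 1 = 10.
φ(41^3) = 41^2·(41−1) = 1681·40 = 67240.
Since φ is multiplicative, φ(1516262) = 1 · 10 · 67240 = 672400.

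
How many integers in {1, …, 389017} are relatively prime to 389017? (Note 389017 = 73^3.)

383688

φ(73^3) = 73^2·(73−1) = 5329·72 = 383688.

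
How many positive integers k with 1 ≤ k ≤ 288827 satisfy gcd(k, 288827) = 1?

Prime factorization: 288827 = 7 × 11^3 × 31.
φ(288827) = 288827 · (1 − 1/7) · (1 − 1/11) · (1 − 1/31)
       = 288827 · 1800/2387 = 217800.

217800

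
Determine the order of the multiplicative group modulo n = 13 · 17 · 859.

164736

φ(189839) = 189839 · (1 − 1/13) · (1 − 1/17) · (1 − 1/859)
       = 189839 · 164736/189839 = 164736.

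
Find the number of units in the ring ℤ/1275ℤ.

First factor: 1275 = 3 × 5**2 × 17.
φ(1275) = 1275 · (1 − 1/3) · (1 − 1/5) · (1 − 1/17)
       = 1275 · 128/255 = 640.

640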